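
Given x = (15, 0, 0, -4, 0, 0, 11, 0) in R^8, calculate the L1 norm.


Non-zero entries: [(0, 15), (3, -4), (6, 11)]
Absolute values: [15, 4, 11]
||x||_1 = sum = 30.

30


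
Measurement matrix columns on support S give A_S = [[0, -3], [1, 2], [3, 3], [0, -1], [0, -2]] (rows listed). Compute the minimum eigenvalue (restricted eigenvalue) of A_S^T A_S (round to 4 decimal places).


A_S^T A_S = [[10, 11], [11, 27]].
trace = 37.
det = 149.
disc = trace^2 - 4*det = 1369 - 4*149 = 773.
sqrt(773) ≈ 27.802878.
lam_min = (37 - sqrt(773))/2 ≈ (37 - 27.802878)/2 = 4.598561 ≈ 4.5986.

4.5986


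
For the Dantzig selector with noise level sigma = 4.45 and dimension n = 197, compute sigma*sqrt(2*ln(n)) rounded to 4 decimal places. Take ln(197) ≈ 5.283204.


ln(197) ≈ 5.283204.
2*ln(n) ≈ 10.566408.
sqrt(2*ln(n)) ≈ sqrt(10.566408) ≈ 3.250601.
threshold ≈ 4.45*3.250601 = 14.46517445 ≈ 14.4652.

14.4652


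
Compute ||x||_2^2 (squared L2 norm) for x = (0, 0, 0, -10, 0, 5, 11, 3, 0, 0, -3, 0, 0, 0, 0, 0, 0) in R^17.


Non-zero entries: [(3, -10), (5, 5), (6, 11), (7, 3), (10, -3)]
Squares: [100, 25, 121, 9, 9]
||x||_2^2 = sum = 264.

264


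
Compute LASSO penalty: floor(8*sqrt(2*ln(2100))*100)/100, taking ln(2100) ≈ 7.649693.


ln(2100) ≈ 7.649693.
2*ln(n) ≈ 15.299386.
sqrt(2*ln(n)) ≈ sqrt(15.299386) ≈ 3.911443.
lambda ≈ 8*3.911443 = 31.291544.
floor(lambda*100)/100 = 31.29.

31.29


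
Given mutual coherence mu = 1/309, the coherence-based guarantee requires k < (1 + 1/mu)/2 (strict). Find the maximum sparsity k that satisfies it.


1/mu = 309.
1 + 1/mu = 310.
(1 + 1/mu)/2 = 155 is an integer and the inequality is strict, so k_max = 155 - 1 = 154.

154


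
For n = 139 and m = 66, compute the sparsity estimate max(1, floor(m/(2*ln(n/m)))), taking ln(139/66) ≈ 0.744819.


n/m = 139/66.
ln(n/m) ≈ 0.744819.
2*ln(n/m) ≈ 1.489638.
m/(2*ln(n/m)) ≈ 66/1.489638 ≈ 44.3061.
floor = 44.
k_max = max(1, 44) = 44.

44


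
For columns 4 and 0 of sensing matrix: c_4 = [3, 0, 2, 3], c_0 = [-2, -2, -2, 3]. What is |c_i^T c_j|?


Inner product: 3*-2 + 0*-2 + 2*-2 + 3*3
Products: [-6, 0, -4, 9]
Sum = -1.
|dot| = 1.

1


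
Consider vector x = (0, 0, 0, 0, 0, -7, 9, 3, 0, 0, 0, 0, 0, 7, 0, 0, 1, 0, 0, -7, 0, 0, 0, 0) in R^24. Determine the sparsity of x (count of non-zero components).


Non-zero positions: [5, 6, 7, 13, 16, 19].
Sparsity = 6.

6


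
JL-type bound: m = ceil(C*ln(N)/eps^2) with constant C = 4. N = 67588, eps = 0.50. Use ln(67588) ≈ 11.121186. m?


ln(67588) ≈ 11.121186.
eps^2 = 0.50^2 = 0.25.
C*ln(N)/eps^2 ≈ 4*11.121186/0.25 ≈ 177.939.
m = ceil(177.939) = 178.

178


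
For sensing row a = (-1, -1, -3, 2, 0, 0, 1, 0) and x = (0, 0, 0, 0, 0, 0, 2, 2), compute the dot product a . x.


Non-zero terms: ['1*2', '0*2']
Products: [2, 0]
y = sum = 2.

2


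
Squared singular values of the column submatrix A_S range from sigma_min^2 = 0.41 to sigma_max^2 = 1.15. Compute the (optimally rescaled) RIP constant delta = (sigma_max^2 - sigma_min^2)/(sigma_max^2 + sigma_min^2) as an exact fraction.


lambda_max - lambda_min = 1.15 - 0.41 = 0.74.
lambda_max + lambda_min = 1.15 + 0.41 = 1.56.
delta = 0.74/1.56 = 74/156 = 37/78.

37/78


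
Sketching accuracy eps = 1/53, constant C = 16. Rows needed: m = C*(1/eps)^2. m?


1/eps = 53.
(1/eps)^2 = 2809.
m = 16*2809 = 44944.

44944


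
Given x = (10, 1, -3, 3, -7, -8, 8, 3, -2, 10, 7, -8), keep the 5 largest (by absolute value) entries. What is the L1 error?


Sorted |x_i| descending: [10, 10, 8, 8, 8, 7, 7, 3, 3, 3, 2, 1]
Keep top 5: [10, 10, 8, 8, 8]
Tail entries: [7, 7, 3, 3, 3, 2, 1]
L1 error = sum of tail = 26.

26


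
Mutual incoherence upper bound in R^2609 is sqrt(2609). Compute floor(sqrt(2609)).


51^2 = 2601 <= 2609 < 2704 = 52^2, so 51 <= sqrt(2609) < 52.
floor(sqrt(2609)) = 51.

51


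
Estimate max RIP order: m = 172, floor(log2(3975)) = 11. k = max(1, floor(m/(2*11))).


floor(log2(3975)) = 11.
2*11 = 22.
m/(2*floor(log2(n))) = 172/22 ≈ 7.8182.
floor = 7.
k = max(1, 7) = 7.

7


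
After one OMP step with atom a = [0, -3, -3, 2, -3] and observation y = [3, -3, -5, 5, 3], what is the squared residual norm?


a^T a = 31.
a^T y = 25.
coeff = 25/31 = 25/31.
||r||^2 = 1762/31.

1762/31


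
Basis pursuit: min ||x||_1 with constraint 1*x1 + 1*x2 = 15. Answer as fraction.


Axis intercepts:
  x1 = 15, x2 = 0: L1 = 15
  x1 = 0, x2 = 15: L1 = 15
x* = (15, 0)
||x*||_1 = 15.

15


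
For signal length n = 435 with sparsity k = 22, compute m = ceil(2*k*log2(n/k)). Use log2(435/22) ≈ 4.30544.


log2(n/k) = log2(435/22) ≈ 4.30544.
2*k*log2(n/k) ≈ 2*22*4.30544 = 189.43936.
m = ceil(189.43936) = 190.

190


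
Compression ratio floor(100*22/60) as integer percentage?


100*m/n = 100*22/60 ≈ 36.6667.
floor = 36.

36


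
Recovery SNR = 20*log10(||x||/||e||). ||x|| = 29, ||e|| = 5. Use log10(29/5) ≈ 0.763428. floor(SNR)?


||x||/||e|| = 29/5.
log10(29/5) ≈ 0.763428.
20*log10(||x||/||e||) ≈ 20*0.763428 = 15.26856.
floor(15.26856) = 15.

15


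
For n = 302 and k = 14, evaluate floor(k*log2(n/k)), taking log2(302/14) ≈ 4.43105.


log2(n/k) = log2(302/14) ≈ 4.43105.
k*log2(n/k) ≈ 14*4.43105 = 62.0347.
floor(62.0347) = 62.

62


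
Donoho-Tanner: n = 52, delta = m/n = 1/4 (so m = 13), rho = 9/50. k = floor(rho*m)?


m = 1/4*52 = 13.
rho = 9/50.
rho*m = 9/50*13 = 2.34.
k = floor(2.34) = 2.

2


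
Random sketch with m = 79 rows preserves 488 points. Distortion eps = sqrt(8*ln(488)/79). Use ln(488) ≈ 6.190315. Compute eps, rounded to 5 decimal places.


ln(488) ≈ 6.190315.
8*ln(N)/m ≈ 8*6.190315/79 ≈ 0.62686734.
eps = sqrt(0.62686734) ≈ 0.7917495 ≈ 0.79175.

0.79175


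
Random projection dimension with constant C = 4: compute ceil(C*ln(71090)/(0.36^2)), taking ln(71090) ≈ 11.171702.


ln(71090) ≈ 11.171702.
eps^2 = 0.36^2 = 0.1296.
C*ln(N)/eps^2 ≈ 4*11.171702/0.1296 ≈ 344.8056.
m = ceil(344.8056) = 345.

345


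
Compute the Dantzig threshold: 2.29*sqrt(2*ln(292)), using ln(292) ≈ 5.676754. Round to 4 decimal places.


ln(292) ≈ 5.676754.
2*ln(n) ≈ 11.353508.
sqrt(2*ln(n)) ≈ sqrt(11.353508) ≈ 3.369497.
threshold ≈ 2.29*3.369497 = 7.71614813 ≈ 7.7161.

7.7161


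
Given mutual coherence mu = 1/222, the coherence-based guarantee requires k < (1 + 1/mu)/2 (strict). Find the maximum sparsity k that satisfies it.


1/mu = 222.
1 + 1/mu = 223.
(1 + 1/mu)/2 = 111.5 is not an integer, so k_max = floor(111.5) = 111.

111


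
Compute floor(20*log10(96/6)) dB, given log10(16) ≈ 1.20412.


||x||/||e|| = 96/6 = 16.
log10(16) ≈ 1.20412.
20*log10(||x||/||e||) ≈ 20*1.20412 = 24.0824.
floor(24.0824) = 24.

24


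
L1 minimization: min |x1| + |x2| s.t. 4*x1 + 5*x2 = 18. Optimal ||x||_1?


Axis intercepts:
  x1 = 9/2, x2 = 0: L1 = 9/2
  x1 = 0, x2 = 18/5: L1 = 18/5
x* = (0, 18/5)
||x*||_1 = 18/5.

18/5


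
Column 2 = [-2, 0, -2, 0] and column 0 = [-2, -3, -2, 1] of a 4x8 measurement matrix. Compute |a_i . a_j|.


Inner product: -2*-2 + 0*-3 + -2*-2 + 0*1
Products: [4, 0, 4, 0]
Sum = 8.
|dot| = 8.

8


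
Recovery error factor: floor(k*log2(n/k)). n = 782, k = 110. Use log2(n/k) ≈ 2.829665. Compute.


log2(n/k) = log2(782/110) ≈ 2.829665.
k*log2(n/k) ≈ 110*2.829665 = 311.26315.
floor(311.26315) = 311.

311


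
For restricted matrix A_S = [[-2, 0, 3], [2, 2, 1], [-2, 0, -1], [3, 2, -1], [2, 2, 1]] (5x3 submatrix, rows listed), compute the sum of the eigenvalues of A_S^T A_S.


Sum of eigenvalues of A_S^T A_S = trace(A_S^T A_S) = sum of squared column norms of A_S.
A_S^T A_S diagonal: [25, 12, 13].
trace = 25 + 12 + 13 = 50.

50


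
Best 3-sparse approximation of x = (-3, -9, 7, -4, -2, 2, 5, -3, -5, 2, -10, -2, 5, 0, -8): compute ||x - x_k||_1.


Sorted |x_i| descending: [10, 9, 8, 7, 5, 5, 5, 4, 3, 3, 2, 2, 2, 2, 0]
Keep top 3: [10, 9, 8]
Tail entries: [7, 5, 5, 5, 4, 3, 3, 2, 2, 2, 2, 0]
L1 error = sum of tail = 40.

40


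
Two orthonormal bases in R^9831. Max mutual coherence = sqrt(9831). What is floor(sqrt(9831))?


99^2 = 9801 <= 9831 < 10000 = 100^2, so 99 <= sqrt(9831) < 100.
floor(sqrt(9831)) = 99.

99


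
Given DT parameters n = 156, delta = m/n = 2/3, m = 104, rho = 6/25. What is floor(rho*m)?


m = 2/3*156 = 104.
rho = 6/25.
rho*m = 6/25*104 = 24.96.
k = floor(24.96) = 24.

24


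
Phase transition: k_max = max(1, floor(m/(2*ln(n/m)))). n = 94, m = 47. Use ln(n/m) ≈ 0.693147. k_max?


n/m = 94/47 = 2.
ln(n/m) ≈ 0.693147.
2*ln(n/m) ≈ 1.386294.
m/(2*ln(n/m)) ≈ 47/1.386294 ≈ 33.9033.
floor = 33.
k_max = max(1, 33) = 33.

33


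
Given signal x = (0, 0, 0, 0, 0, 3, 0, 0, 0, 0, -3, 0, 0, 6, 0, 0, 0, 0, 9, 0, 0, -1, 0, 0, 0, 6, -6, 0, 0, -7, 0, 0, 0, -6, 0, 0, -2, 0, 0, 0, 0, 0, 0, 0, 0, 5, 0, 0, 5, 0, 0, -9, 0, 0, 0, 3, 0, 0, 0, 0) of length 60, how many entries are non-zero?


Non-zero positions: [5, 10, 13, 18, 21, 25, 26, 29, 33, 36, 45, 48, 51, 55].
Sparsity = 14.

14


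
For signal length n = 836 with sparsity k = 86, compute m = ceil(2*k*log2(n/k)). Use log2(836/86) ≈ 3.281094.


log2(n/k) = log2(836/86) ≈ 3.281094.
2*k*log2(n/k) ≈ 2*86*3.281094 = 564.348168.
m = ceil(564.348168) = 565.

565


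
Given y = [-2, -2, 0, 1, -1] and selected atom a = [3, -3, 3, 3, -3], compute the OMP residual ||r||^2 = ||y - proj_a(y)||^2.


a^T a = 45.
a^T y = 6.
coeff = 6/45 = 2/15.
||r||^2 = 46/5.

46/5


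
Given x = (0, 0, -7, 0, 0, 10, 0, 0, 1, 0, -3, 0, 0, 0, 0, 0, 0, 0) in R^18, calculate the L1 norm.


Non-zero entries: [(2, -7), (5, 10), (8, 1), (10, -3)]
Absolute values: [7, 10, 1, 3]
||x||_1 = sum = 21.

21


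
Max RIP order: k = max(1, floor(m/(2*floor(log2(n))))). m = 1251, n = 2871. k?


floor(log2(2871)) = 11.
2*11 = 22.
m/(2*floor(log2(n))) = 1251/22 ≈ 56.8636.
floor = 56.
k = max(1, 56) = 56.

56


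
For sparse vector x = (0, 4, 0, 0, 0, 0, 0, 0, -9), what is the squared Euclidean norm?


Non-zero entries: [(1, 4), (8, -9)]
Squares: [16, 81]
||x||_2^2 = sum = 97.

97


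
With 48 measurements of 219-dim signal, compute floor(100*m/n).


100*m/n = 100*48/219 ≈ 21.9178.
floor = 21.

21


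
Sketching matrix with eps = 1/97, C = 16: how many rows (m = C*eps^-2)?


1/eps = 97.
(1/eps)^2 = 9409.
m = 16*9409 = 150544.

150544


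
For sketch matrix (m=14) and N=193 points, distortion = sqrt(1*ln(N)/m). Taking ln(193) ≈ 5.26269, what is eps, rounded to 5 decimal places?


ln(193) ≈ 5.26269.
1*ln(N)/m ≈ 1*5.26269/14 ≈ 0.37590643.
eps = sqrt(0.37590643) ≈ 0.6131121 ≈ 0.61311.

0.61311


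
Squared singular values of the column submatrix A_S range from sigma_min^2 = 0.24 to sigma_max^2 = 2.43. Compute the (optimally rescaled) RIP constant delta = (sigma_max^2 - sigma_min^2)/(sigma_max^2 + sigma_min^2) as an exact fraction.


lambda_max - lambda_min = 2.43 - 0.24 = 2.19.
lambda_max + lambda_min = 2.43 + 0.24 = 2.67.
delta = 2.19/2.67 = 219/267 = 73/89.

73/89


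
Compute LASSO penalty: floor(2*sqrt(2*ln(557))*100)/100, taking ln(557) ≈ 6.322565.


ln(557) ≈ 6.322565.
2*ln(n) ≈ 12.64513.
sqrt(2*ln(n)) ≈ sqrt(12.64513) ≈ 3.555999.
lambda ≈ 2*3.555999 = 7.111998.
floor(lambda*100)/100 = 7.11.

7.11


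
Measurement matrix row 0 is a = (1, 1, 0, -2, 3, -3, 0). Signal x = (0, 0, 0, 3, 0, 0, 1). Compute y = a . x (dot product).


Non-zero terms: ['-2*3', '0*1']
Products: [-6, 0]
y = sum = -6.

-6


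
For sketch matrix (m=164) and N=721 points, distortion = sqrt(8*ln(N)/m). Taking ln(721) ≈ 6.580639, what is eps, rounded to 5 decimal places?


ln(721) ≈ 6.580639.
8*ln(N)/m ≈ 8*6.580639/164 ≈ 0.32100678.
eps = sqrt(0.32100678) ≈ 0.5665746 ≈ 0.56657.

0.56657


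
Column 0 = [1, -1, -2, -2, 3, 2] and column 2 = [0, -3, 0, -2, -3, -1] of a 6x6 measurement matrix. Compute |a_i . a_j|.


Inner product: 1*0 + -1*-3 + -2*0 + -2*-2 + 3*-3 + 2*-1
Products: [0, 3, 0, 4, -9, -2]
Sum = -4.
|dot| = 4.

4


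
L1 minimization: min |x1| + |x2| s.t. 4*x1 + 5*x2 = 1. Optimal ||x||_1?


Axis intercepts:
  x1 = 1/4, x2 = 0: L1 = 1/4
  x1 = 0, x2 = 1/5: L1 = 1/5
x* = (0, 1/5)
||x*||_1 = 1/5.

1/5


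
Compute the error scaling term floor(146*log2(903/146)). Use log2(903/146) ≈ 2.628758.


log2(n/k) = log2(903/146) ≈ 2.628758.
k*log2(n/k) ≈ 146*2.628758 = 383.798668.
floor(383.798668) = 383.

383


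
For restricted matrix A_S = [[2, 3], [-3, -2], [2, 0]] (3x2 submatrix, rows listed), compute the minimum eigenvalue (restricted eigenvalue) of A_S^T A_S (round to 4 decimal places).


A_S^T A_S = [[17, 12], [12, 13]].
trace = 30.
det = 77.
disc = trace^2 - 4*det = 900 - 4*77 = 592.
sqrt(592) ≈ 24.331050.
lam_min = (30 - sqrt(592))/2 ≈ (30 - 24.331050)/2 = 2.834475 ≈ 2.8345.

2.8345


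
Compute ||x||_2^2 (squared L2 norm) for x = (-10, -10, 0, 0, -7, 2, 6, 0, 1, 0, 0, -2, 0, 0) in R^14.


Non-zero entries: [(0, -10), (1, -10), (4, -7), (5, 2), (6, 6), (8, 1), (11, -2)]
Squares: [100, 100, 49, 4, 36, 1, 4]
||x||_2^2 = sum = 294.

294


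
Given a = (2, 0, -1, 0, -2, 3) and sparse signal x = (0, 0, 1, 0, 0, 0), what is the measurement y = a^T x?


Non-zero terms: ['-1*1']
Products: [-1]
y = sum = -1.

-1


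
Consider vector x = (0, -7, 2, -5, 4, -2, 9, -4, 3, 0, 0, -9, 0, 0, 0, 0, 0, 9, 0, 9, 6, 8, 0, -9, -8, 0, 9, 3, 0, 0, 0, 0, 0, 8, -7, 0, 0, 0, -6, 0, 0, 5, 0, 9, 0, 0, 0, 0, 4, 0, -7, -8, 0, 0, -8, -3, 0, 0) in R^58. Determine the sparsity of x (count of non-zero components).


Non-zero positions: [1, 2, 3, 4, 5, 6, 7, 8, 11, 17, 19, 20, 21, 23, 24, 26, 27, 33, 34, 38, 41, 43, 48, 50, 51, 54, 55].
Sparsity = 27.

27


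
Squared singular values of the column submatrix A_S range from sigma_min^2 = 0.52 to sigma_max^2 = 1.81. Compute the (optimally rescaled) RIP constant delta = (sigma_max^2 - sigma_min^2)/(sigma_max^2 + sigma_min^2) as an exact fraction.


lambda_max - lambda_min = 1.81 - 0.52 = 1.29.
lambda_max + lambda_min = 1.81 + 0.52 = 2.33.
delta = 1.29/2.33 = 129/233.

129/233


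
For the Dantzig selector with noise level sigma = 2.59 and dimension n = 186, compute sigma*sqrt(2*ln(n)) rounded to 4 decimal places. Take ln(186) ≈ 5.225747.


ln(186) ≈ 5.225747.
2*ln(n) ≈ 10.451494.
sqrt(2*ln(n)) ≈ sqrt(10.451494) ≈ 3.232877.
threshold ≈ 2.59*3.232877 = 8.37315143 ≈ 8.3732.

8.3732


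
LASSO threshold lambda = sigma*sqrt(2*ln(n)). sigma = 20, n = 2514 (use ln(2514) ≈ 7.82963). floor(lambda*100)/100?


ln(2514) ≈ 7.82963.
2*ln(n) ≈ 15.65926.
sqrt(2*ln(n)) ≈ sqrt(15.65926) ≈ 3.957178.
lambda ≈ 20*3.957178 = 79.14356.
floor(lambda*100)/100 = 79.14.

79.14


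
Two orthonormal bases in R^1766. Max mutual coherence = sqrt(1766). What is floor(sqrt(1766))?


42^2 = 1764 <= 1766 < 1849 = 43^2, so 42 <= sqrt(1766) < 43.
floor(sqrt(1766)) = 42.

42


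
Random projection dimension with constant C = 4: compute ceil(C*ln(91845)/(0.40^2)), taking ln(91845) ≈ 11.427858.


ln(91845) ≈ 11.427858.
eps^2 = 0.40^2 = 0.16.
C*ln(N)/eps^2 ≈ 4*11.427858/0.16 ≈ 285.6965.
m = ceil(285.6965) = 286.

286


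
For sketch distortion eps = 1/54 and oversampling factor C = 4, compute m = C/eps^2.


1/eps = 54.
(1/eps)^2 = 2916.
m = 4*2916 = 11664.

11664


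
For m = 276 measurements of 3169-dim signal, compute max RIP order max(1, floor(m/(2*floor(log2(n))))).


floor(log2(3169)) = 11.
2*11 = 22.
m/(2*floor(log2(n))) = 276/22 ≈ 12.5455.
floor = 12.
k = max(1, 12) = 12.

12


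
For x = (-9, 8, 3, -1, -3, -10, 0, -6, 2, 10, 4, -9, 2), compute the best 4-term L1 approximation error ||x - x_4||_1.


Sorted |x_i| descending: [10, 10, 9, 9, 8, 6, 4, 3, 3, 2, 2, 1, 0]
Keep top 4: [10, 10, 9, 9]
Tail entries: [8, 6, 4, 3, 3, 2, 2, 1, 0]
L1 error = sum of tail = 29.

29


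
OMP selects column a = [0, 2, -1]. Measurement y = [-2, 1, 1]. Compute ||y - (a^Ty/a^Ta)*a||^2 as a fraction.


a^T a = 5.
a^T y = 1.
coeff = 1/5 = 1/5.
||r||^2 = 29/5.

29/5


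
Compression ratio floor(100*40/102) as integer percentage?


100*m/n = 100*40/102 ≈ 39.2157.
floor = 39.

39


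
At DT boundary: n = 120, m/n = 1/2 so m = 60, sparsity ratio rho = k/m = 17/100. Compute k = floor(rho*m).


m = 1/2*120 = 60.
rho = 17/100.
rho*m = 17/100*60 = 10.2.
k = floor(10.2) = 10.

10


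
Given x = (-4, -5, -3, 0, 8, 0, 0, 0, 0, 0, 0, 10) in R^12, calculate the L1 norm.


Non-zero entries: [(0, -4), (1, -5), (2, -3), (4, 8), (11, 10)]
Absolute values: [4, 5, 3, 8, 10]
||x||_1 = sum = 30.

30


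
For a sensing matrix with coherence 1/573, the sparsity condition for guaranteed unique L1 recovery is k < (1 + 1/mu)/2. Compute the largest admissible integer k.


1/mu = 573.
1 + 1/mu = 574.
(1 + 1/mu)/2 = 287 is an integer and the inequality is strict, so k_max = 287 - 1 = 286.

286


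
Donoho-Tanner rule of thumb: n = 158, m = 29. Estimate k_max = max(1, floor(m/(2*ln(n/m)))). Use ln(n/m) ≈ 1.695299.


n/m = 158/29.
ln(n/m) ≈ 1.695299.
2*ln(n/m) ≈ 3.390598.
m/(2*ln(n/m)) ≈ 29/3.390598 ≈ 8.5531.
floor = 8.
k_max = max(1, 8) = 8.

8


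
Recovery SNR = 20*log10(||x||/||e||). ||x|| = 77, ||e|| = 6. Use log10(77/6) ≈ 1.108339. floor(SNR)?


||x||/||e|| = 77/6.
log10(77/6) ≈ 1.108339.
20*log10(||x||/||e||) ≈ 20*1.108339 = 22.16678.
floor(22.16678) = 22.

22


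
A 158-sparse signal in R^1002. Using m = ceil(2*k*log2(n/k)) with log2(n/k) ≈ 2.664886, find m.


log2(n/k) = log2(1002/158) ≈ 2.664886.
2*k*log2(n/k) ≈ 2*158*2.664886 = 842.103976.
m = ceil(842.103976) = 843.

843


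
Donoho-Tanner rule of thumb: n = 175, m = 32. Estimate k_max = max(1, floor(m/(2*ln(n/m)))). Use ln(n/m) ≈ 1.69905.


n/m = 175/32.
ln(n/m) ≈ 1.69905.
2*ln(n/m) ≈ 3.3981.
m/(2*ln(n/m)) ≈ 32/3.3981 ≈ 9.417.
floor = 9.
k_max = max(1, 9) = 9.

9


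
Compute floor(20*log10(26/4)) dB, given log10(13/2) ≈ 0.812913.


||x||/||e|| = 26/4 = 13/2.
log10(13/2) ≈ 0.812913.
20*log10(||x||/||e||) ≈ 20*0.812913 = 16.25826.
floor(16.25826) = 16.

16


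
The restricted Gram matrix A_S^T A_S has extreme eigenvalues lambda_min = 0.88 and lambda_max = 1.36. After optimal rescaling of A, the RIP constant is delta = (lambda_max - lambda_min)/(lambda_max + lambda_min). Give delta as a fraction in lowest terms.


lambda_max - lambda_min = 1.36 - 0.88 = 0.48.
lambda_max + lambda_min = 1.36 + 0.88 = 2.24.
delta = 0.48/2.24 = 48/224 = 3/14.

3/14


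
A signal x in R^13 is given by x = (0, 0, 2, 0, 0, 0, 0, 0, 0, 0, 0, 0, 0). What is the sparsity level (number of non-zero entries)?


Non-zero positions: [2].
Sparsity = 1.

1


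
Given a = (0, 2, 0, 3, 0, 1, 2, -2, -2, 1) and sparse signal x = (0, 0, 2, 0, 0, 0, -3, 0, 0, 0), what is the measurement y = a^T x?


Non-zero terms: ['0*2', '2*-3']
Products: [0, -6]
y = sum = -6.

-6


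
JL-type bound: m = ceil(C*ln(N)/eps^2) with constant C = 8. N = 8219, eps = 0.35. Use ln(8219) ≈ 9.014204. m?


ln(8219) ≈ 9.014204.
eps^2 = 0.35^2 = 0.1225.
C*ln(N)/eps^2 ≈ 8*9.014204/0.1225 ≈ 588.6827.
m = ceil(588.6827) = 589.

589


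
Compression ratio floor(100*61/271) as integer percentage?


100*m/n = 100*61/271 ≈ 22.5092.
floor = 22.

22


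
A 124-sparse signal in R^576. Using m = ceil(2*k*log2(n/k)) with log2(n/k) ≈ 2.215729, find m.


log2(n/k) = log2(576/124) ≈ 2.215729.
2*k*log2(n/k) ≈ 2*124*2.215729 = 549.500792.
m = ceil(549.500792) = 550.

550


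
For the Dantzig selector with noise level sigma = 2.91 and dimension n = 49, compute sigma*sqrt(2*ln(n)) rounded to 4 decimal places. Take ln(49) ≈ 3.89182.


ln(49) ≈ 3.89182.
2*ln(n) ≈ 7.78364.
sqrt(2*ln(n)) ≈ sqrt(7.78364) ≈ 2.789918.
threshold ≈ 2.91*2.789918 = 8.11866138 ≈ 8.1187.

8.1187


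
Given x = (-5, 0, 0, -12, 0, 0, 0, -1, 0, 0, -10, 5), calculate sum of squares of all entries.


Non-zero entries: [(0, -5), (3, -12), (7, -1), (10, -10), (11, 5)]
Squares: [25, 144, 1, 100, 25]
||x||_2^2 = sum = 295.

295


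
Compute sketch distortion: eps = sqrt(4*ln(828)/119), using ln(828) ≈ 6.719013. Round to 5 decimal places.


ln(828) ≈ 6.719013.
4*ln(N)/m ≈ 4*6.719013/119 ≈ 0.22584918.
eps = sqrt(0.22584918) ≈ 0.4752359 ≈ 0.47524.

0.47524


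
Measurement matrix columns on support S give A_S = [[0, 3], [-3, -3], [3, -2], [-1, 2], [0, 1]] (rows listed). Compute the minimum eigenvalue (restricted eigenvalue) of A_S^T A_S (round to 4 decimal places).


A_S^T A_S = [[19, 1], [1, 27]].
trace = 46.
det = 512.
disc = trace^2 - 4*det = 2116 - 4*512 = 68.
sqrt(68) ≈ 8.246211.
lam_min = (46 - sqrt(68))/2 ≈ (46 - 8.246211)/2 = 18.8768945 ≈ 18.8769.

18.8769


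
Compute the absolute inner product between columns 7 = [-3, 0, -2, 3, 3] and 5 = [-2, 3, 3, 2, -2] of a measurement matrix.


Inner product: -3*-2 + 0*3 + -2*3 + 3*2 + 3*-2
Products: [6, 0, -6, 6, -6]
Sum = 0.
|dot| = 0.

0


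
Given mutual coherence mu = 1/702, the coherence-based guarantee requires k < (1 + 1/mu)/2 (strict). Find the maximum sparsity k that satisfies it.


1/mu = 702.
1 + 1/mu = 703.
(1 + 1/mu)/2 = 351.5 is not an integer, so k_max = floor(351.5) = 351.

351


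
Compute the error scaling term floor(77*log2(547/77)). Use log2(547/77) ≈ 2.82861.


log2(n/k) = log2(547/77) ≈ 2.82861.
k*log2(n/k) ≈ 77*2.82861 = 217.80297.
floor(217.80297) = 217.

217


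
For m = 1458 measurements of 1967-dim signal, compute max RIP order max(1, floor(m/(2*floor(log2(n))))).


floor(log2(1967)) = 10.
2*10 = 20.
m/(2*floor(log2(n))) = 1458/20 ≈ 72.9.
floor = 72.
k = max(1, 72) = 72.

72


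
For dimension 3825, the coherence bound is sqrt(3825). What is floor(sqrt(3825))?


61^2 = 3721 <= 3825 < 3844 = 62^2, so 61 <= sqrt(3825) < 62.
floor(sqrt(3825)) = 61.

61


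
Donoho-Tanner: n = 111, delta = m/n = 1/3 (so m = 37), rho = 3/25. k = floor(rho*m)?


m = 1/3*111 = 37.
rho = 3/25.
rho*m = 3/25*37 = 4.44.
k = floor(4.44) = 4.

4


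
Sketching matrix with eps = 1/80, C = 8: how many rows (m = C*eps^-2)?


1/eps = 80.
(1/eps)^2 = 6400.
m = 8*6400 = 51200.

51200


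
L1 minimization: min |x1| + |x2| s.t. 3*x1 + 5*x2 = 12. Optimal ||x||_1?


Axis intercepts:
  x1 = 4, x2 = 0: L1 = 4
  x1 = 0, x2 = 12/5: L1 = 12/5
x* = (0, 12/5)
||x*||_1 = 12/5.

12/5


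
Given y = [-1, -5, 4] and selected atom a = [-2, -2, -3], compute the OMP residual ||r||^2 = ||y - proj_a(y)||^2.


a^T a = 17.
a^T y = 0.
coeff = 0/17 = 0.
||r||^2 = 42.

42


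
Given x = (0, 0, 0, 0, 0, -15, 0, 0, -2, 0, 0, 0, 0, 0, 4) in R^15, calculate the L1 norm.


Non-zero entries: [(5, -15), (8, -2), (14, 4)]
Absolute values: [15, 2, 4]
||x||_1 = sum = 21.

21


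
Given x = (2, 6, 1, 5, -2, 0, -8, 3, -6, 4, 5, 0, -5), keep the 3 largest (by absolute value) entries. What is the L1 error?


Sorted |x_i| descending: [8, 6, 6, 5, 5, 5, 4, 3, 2, 2, 1, 0, 0]
Keep top 3: [8, 6, 6]
Tail entries: [5, 5, 5, 4, 3, 2, 2, 1, 0, 0]
L1 error = sum of tail = 27.

27


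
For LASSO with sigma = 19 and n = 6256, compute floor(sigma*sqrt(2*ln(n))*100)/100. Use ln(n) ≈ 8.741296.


ln(6256) ≈ 8.741296.
2*ln(n) ≈ 17.482592.
sqrt(2*ln(n)) ≈ sqrt(17.482592) ≈ 4.181219.
lambda ≈ 19*4.181219 = 79.443161.
floor(lambda*100)/100 = 79.44.

79.44


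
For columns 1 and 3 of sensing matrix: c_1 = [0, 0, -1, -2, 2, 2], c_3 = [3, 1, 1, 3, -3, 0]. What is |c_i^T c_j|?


Inner product: 0*3 + 0*1 + -1*1 + -2*3 + 2*-3 + 2*0
Products: [0, 0, -1, -6, -6, 0]
Sum = -13.
|dot| = 13.

13


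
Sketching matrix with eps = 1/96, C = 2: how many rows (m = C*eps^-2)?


1/eps = 96.
(1/eps)^2 = 9216.
m = 2*9216 = 18432.

18432


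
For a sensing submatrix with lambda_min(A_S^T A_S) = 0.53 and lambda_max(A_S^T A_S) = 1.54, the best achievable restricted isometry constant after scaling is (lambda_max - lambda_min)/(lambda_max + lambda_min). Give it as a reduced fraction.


lambda_max - lambda_min = 1.54 - 0.53 = 1.01.
lambda_max + lambda_min = 1.54 + 0.53 = 2.07.
delta = 1.01/2.07 = 101/207.

101/207


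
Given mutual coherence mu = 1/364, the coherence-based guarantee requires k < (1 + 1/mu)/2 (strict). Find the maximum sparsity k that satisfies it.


1/mu = 364.
1 + 1/mu = 365.
(1 + 1/mu)/2 = 182.5 is not an integer, so k_max = floor(182.5) = 182.

182


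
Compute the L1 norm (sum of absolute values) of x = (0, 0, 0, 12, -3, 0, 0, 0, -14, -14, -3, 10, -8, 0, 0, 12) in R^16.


Non-zero entries: [(3, 12), (4, -3), (8, -14), (9, -14), (10, -3), (11, 10), (12, -8), (15, 12)]
Absolute values: [12, 3, 14, 14, 3, 10, 8, 12]
||x||_1 = sum = 76.

76


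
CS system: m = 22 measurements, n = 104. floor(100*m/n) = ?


100*m/n = 100*22/104 ≈ 21.1538.
floor = 21.

21


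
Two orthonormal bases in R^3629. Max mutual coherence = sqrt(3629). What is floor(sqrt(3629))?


60^2 = 3600 <= 3629 < 3721 = 61^2, so 60 <= sqrt(3629) < 61.
floor(sqrt(3629)) = 60.

60


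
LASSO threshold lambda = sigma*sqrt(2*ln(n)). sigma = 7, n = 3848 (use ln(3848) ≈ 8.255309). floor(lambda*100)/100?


ln(3848) ≈ 8.255309.
2*ln(n) ≈ 16.510618.
sqrt(2*ln(n)) ≈ sqrt(16.510618) ≈ 4.063326.
lambda ≈ 7*4.063326 = 28.443282.
floor(lambda*100)/100 = 28.44.

28.44


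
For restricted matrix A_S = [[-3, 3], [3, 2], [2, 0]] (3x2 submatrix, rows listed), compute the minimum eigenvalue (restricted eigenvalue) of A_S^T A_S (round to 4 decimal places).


A_S^T A_S = [[22, -3], [-3, 13]].
trace = 35.
det = 277.
disc = trace^2 - 4*det = 1225 - 4*277 = 117.
sqrt(117) ≈ 10.816654.
lam_min = (35 - sqrt(117))/2 ≈ (35 - 10.816654)/2 = 12.091673 ≈ 12.0917.

12.0917


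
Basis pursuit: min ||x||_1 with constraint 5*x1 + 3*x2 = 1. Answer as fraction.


Axis intercepts:
  x1 = 1/5, x2 = 0: L1 = 1/5
  x1 = 0, x2 = 1/3: L1 = 1/3
x* = (1/5, 0)
||x*||_1 = 1/5.

1/5


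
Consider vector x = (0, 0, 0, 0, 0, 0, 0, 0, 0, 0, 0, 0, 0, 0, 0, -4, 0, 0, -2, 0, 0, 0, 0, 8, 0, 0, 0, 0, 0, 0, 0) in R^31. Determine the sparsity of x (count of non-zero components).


Non-zero positions: [15, 18, 23].
Sparsity = 3.

3


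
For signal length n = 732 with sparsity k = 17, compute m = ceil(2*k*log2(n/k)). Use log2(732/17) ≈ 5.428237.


log2(n/k) = log2(732/17) ≈ 5.428237.
2*k*log2(n/k) ≈ 2*17*5.428237 = 184.560058.
m = ceil(184.560058) = 185.

185


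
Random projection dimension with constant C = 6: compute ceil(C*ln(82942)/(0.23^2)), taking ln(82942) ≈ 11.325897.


ln(82942) ≈ 11.325897.
eps^2 = 0.23^2 = 0.0529.
C*ln(N)/eps^2 ≈ 6*11.325897/0.0529 ≈ 1284.6008.
m = ceil(1284.6008) = 1285.

1285


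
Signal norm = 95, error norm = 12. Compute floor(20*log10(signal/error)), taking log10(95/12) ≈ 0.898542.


||x||/||e|| = 95/12.
log10(95/12) ≈ 0.898542.
20*log10(||x||/||e||) ≈ 20*0.898542 = 17.97084.
floor(17.97084) = 17.

17


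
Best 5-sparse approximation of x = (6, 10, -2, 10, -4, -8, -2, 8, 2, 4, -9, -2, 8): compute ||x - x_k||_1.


Sorted |x_i| descending: [10, 10, 9, 8, 8, 8, 6, 4, 4, 2, 2, 2, 2]
Keep top 5: [10, 10, 9, 8, 8]
Tail entries: [8, 6, 4, 4, 2, 2, 2, 2]
L1 error = sum of tail = 30.

30


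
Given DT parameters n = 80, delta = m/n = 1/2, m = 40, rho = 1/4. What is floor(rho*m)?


m = 1/2*80 = 40.
rho = 1/4.
rho*m = 1/4*40 = 10.
k = floor(10) = 10.

10


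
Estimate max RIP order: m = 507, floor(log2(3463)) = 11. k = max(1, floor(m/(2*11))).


floor(log2(3463)) = 11.
2*11 = 22.
m/(2*floor(log2(n))) = 507/22 ≈ 23.0455.
floor = 23.
k = max(1, 23) = 23.

23


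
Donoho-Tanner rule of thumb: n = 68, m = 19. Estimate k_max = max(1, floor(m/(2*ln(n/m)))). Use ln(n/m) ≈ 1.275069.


n/m = 68/19.
ln(n/m) ≈ 1.275069.
2*ln(n/m) ≈ 2.550138.
m/(2*ln(n/m)) ≈ 19/2.550138 ≈ 7.4506.
floor = 7.
k_max = max(1, 7) = 7.

7


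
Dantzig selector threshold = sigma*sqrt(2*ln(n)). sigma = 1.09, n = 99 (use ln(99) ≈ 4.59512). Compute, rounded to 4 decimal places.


ln(99) ≈ 4.59512.
2*ln(n) ≈ 9.19024.
sqrt(2*ln(n)) ≈ sqrt(9.19024) ≈ 3.031541.
threshold ≈ 1.09*3.031541 = 3.30437969 ≈ 3.3044.

3.3044


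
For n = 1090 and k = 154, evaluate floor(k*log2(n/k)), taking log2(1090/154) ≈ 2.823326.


log2(n/k) = log2(1090/154) ≈ 2.823326.
k*log2(n/k) ≈ 154*2.823326 = 434.792204.
floor(434.792204) = 434.

434


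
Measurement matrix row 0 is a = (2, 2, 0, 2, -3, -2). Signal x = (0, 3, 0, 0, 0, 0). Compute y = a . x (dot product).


Non-zero terms: ['2*3']
Products: [6]
y = sum = 6.

6


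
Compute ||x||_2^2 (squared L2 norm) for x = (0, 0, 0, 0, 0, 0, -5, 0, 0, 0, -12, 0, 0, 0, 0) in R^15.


Non-zero entries: [(6, -5), (10, -12)]
Squares: [25, 144]
||x||_2^2 = sum = 169.

169


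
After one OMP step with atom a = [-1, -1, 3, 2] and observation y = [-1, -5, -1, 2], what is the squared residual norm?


a^T a = 15.
a^T y = 7.
coeff = 7/15 = 7/15.
||r||^2 = 416/15.

416/15


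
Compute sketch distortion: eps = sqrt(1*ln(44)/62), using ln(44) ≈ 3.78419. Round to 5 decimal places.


ln(44) ≈ 3.78419.
1*ln(N)/m ≈ 1*3.78419/62 ≈ 0.06103532.
eps = sqrt(0.06103532) ≈ 0.2470533 ≈ 0.24705.

0.24705


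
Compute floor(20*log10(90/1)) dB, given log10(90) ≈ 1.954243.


||x||/||e|| = 90/1 = 90.
log10(90) ≈ 1.954243.
20*log10(||x||/||e||) ≈ 20*1.954243 = 39.08486.
floor(39.08486) = 39.

39


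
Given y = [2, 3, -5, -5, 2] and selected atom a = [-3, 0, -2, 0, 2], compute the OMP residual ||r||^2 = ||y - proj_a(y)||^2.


a^T a = 17.
a^T y = 8.
coeff = 8/17 = 8/17.
||r||^2 = 1075/17.

1075/17


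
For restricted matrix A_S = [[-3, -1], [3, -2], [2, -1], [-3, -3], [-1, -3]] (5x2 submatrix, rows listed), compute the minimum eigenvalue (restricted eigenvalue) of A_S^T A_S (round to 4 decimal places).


A_S^T A_S = [[32, 7], [7, 24]].
trace = 56.
det = 719.
disc = trace^2 - 4*det = 3136 - 4*719 = 260.
sqrt(260) ≈ 16.124515.
lam_min = (56 - sqrt(260))/2 ≈ (56 - 16.124515)/2 = 19.9377425 ≈ 19.9377.

19.9377


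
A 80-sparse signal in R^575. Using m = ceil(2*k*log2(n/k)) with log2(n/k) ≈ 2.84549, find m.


log2(n/k) = log2(575/80) ≈ 2.84549.
2*k*log2(n/k) ≈ 2*80*2.84549 = 455.2784.
m = ceil(455.2784) = 456.

456


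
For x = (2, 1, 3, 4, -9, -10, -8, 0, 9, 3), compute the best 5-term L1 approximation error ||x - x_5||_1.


Sorted |x_i| descending: [10, 9, 9, 8, 4, 3, 3, 2, 1, 0]
Keep top 5: [10, 9, 9, 8, 4]
Tail entries: [3, 3, 2, 1, 0]
L1 error = sum of tail = 9.

9


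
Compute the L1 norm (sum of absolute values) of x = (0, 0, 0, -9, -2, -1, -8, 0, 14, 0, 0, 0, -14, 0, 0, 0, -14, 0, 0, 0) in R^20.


Non-zero entries: [(3, -9), (4, -2), (5, -1), (6, -8), (8, 14), (12, -14), (16, -14)]
Absolute values: [9, 2, 1, 8, 14, 14, 14]
||x||_1 = sum = 62.

62


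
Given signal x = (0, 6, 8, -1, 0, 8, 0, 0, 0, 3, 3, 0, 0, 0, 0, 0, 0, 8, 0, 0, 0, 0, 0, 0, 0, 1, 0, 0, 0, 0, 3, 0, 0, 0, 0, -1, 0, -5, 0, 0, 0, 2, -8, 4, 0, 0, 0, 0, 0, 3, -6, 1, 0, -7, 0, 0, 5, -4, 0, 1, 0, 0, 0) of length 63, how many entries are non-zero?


Non-zero positions: [1, 2, 3, 5, 9, 10, 17, 25, 30, 35, 37, 41, 42, 43, 49, 50, 51, 53, 56, 57, 59].
Sparsity = 21.

21


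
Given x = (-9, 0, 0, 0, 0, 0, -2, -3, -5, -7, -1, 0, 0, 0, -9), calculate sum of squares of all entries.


Non-zero entries: [(0, -9), (6, -2), (7, -3), (8, -5), (9, -7), (10, -1), (14, -9)]
Squares: [81, 4, 9, 25, 49, 1, 81]
||x||_2^2 = sum = 250.

250


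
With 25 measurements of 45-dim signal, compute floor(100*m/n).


100*m/n = 100*25/45 ≈ 55.5556.
floor = 55.

55


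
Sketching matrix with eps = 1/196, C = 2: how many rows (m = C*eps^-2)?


1/eps = 196.
(1/eps)^2 = 38416.
m = 2*38416 = 76832.

76832


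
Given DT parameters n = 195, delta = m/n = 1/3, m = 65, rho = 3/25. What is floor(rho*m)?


m = 1/3*195 = 65.
rho = 3/25.
rho*m = 3/25*65 = 7.8.
k = floor(7.8) = 7.

7


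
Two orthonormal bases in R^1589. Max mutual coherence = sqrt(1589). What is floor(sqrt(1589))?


39^2 = 1521 <= 1589 < 1600 = 40^2, so 39 <= sqrt(1589) < 40.
floor(sqrt(1589)) = 39.

39


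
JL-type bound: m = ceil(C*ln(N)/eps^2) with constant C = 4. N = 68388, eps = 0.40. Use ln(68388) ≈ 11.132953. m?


ln(68388) ≈ 11.132953.
eps^2 = 0.40^2 = 0.16.
C*ln(N)/eps^2 ≈ 4*11.132953/0.16 ≈ 278.3238.
m = ceil(278.3238) = 279.

279


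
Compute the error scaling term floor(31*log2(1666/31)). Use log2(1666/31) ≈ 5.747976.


log2(n/k) = log2(1666/31) ≈ 5.747976.
k*log2(n/k) ≈ 31*5.747976 = 178.187256.
floor(178.187256) = 178.

178


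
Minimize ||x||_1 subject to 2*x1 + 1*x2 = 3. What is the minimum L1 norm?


Axis intercepts:
  x1 = 3/2, x2 = 0: L1 = 3/2
  x1 = 0, x2 = 3: L1 = 3
x* = (3/2, 0)
||x*||_1 = 3/2.

3/2


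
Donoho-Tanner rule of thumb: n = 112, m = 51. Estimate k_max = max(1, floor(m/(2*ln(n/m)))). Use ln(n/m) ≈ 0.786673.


n/m = 112/51.
ln(n/m) ≈ 0.786673.
2*ln(n/m) ≈ 1.573346.
m/(2*ln(n/m)) ≈ 51/1.573346 ≈ 32.415.
floor = 32.
k_max = max(1, 32) = 32.

32


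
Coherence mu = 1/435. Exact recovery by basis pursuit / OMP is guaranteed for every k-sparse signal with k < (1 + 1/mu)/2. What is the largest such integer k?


1/mu = 435.
1 + 1/mu = 436.
(1 + 1/mu)/2 = 218 is an integer and the inequality is strict, so k_max = 218 - 1 = 217.

217


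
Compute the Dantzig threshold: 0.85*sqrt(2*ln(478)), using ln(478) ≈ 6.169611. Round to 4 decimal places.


ln(478) ≈ 6.169611.
2*ln(n) ≈ 12.339222.
sqrt(2*ln(n)) ≈ sqrt(12.339222) ≈ 3.512723.
threshold ≈ 0.85*3.512723 = 2.98581455 ≈ 2.9858.

2.9858


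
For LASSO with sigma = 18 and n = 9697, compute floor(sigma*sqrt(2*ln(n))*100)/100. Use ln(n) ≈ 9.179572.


ln(9697) ≈ 9.179572.
2*ln(n) ≈ 18.359144.
sqrt(2*ln(n)) ≈ sqrt(18.359144) ≈ 4.284757.
lambda ≈ 18*4.284757 = 77.125626.
floor(lambda*100)/100 = 77.12.

77.12


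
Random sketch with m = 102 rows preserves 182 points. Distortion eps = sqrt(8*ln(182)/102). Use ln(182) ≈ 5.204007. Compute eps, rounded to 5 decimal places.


ln(182) ≈ 5.204007.
8*ln(N)/m ≈ 8*5.204007/102 ≈ 0.40815741.
eps = sqrt(0.40815741) ≈ 0.638872 ≈ 0.63887.

0.63887


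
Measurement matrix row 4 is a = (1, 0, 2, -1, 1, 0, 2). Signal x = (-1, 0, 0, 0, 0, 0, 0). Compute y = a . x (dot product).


Non-zero terms: ['1*-1']
Products: [-1]
y = sum = -1.

-1


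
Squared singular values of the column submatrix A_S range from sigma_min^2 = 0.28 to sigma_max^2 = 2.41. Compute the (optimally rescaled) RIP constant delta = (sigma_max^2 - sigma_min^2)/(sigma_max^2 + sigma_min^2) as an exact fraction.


lambda_max - lambda_min = 2.41 - 0.28 = 2.13.
lambda_max + lambda_min = 2.41 + 0.28 = 2.69.
delta = 2.13/2.69 = 213/269.

213/269


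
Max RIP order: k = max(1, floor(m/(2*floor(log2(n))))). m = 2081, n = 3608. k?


floor(log2(3608)) = 11.
2*11 = 22.
m/(2*floor(log2(n))) = 2081/22 ≈ 94.5909.
floor = 94.
k = max(1, 94) = 94.

94


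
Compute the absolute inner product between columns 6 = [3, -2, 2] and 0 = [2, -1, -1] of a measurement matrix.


Inner product: 3*2 + -2*-1 + 2*-1
Products: [6, 2, -2]
Sum = 6.
|dot| = 6.

6


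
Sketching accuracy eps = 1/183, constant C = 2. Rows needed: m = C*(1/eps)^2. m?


1/eps = 183.
(1/eps)^2 = 33489.
m = 2*33489 = 66978.

66978


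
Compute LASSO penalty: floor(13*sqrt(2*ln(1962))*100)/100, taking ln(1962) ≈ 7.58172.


ln(1962) ≈ 7.58172.
2*ln(n) ≈ 15.16344.
sqrt(2*ln(n)) ≈ sqrt(15.16344) ≈ 3.894026.
lambda ≈ 13*3.894026 = 50.622338.
floor(lambda*100)/100 = 50.62.

50.62


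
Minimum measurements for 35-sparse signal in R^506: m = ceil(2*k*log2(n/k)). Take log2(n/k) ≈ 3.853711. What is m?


log2(n/k) = log2(506/35) ≈ 3.853711.
2*k*log2(n/k) ≈ 2*35*3.853711 = 269.75977.
m = ceil(269.75977) = 270.

270


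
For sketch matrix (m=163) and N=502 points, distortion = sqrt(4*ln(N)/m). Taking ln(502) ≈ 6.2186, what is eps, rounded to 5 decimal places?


ln(502) ≈ 6.2186.
4*ln(N)/m ≈ 4*6.2186/163 ≈ 0.15260368.
eps = sqrt(0.15260368) ≈ 0.3906452 ≈ 0.39065.

0.39065


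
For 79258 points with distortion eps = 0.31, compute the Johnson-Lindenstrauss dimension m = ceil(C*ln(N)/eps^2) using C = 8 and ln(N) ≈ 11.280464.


ln(79258) ≈ 11.280464.
eps^2 = 0.31^2 = 0.0961.
C*ln(N)/eps^2 ≈ 8*11.280464/0.0961 ≈ 939.0605.
m = ceil(939.0605) = 940.

940


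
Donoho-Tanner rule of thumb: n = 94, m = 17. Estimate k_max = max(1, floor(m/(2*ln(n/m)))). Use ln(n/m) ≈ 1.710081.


n/m = 94/17.
ln(n/m) ≈ 1.710081.
2*ln(n/m) ≈ 3.420162.
m/(2*ln(n/m)) ≈ 17/3.420162 ≈ 4.9705.
floor = 4.
k_max = max(1, 4) = 4.

4


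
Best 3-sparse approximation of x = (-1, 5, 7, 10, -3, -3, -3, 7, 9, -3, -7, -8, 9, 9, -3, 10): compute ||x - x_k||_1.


Sorted |x_i| descending: [10, 10, 9, 9, 9, 8, 7, 7, 7, 5, 3, 3, 3, 3, 3, 1]
Keep top 3: [10, 10, 9]
Tail entries: [9, 9, 8, 7, 7, 7, 5, 3, 3, 3, 3, 3, 1]
L1 error = sum of tail = 68.

68


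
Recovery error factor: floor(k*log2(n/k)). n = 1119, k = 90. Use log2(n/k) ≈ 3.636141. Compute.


log2(n/k) = log2(1119/90) ≈ 3.636141.
k*log2(n/k) ≈ 90*3.636141 = 327.25269.
floor(327.25269) = 327.

327


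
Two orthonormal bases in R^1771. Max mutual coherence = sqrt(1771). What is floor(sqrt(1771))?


42^2 = 1764 <= 1771 < 1849 = 43^2, so 42 <= sqrt(1771) < 43.
floor(sqrt(1771)) = 42.

42


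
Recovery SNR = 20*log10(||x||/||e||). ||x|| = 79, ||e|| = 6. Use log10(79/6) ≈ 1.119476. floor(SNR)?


||x||/||e|| = 79/6.
log10(79/6) ≈ 1.119476.
20*log10(||x||/||e||) ≈ 20*1.119476 = 22.38952.
floor(22.38952) = 22.

22


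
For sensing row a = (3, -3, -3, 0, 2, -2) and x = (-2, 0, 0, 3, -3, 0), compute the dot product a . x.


Non-zero terms: ['3*-2', '0*3', '2*-3']
Products: [-6, 0, -6]
y = sum = -12.

-12


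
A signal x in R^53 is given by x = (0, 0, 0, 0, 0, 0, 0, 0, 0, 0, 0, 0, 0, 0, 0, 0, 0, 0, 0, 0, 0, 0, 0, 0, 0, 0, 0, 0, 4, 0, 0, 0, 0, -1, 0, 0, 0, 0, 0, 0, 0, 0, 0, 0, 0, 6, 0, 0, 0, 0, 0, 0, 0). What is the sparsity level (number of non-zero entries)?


Non-zero positions: [28, 33, 45].
Sparsity = 3.

3


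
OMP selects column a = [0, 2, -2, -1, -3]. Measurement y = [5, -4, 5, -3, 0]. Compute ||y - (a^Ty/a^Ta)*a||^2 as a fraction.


a^T a = 18.
a^T y = -15.
coeff = -15/18 = -5/6.
||r||^2 = 125/2.

125/2


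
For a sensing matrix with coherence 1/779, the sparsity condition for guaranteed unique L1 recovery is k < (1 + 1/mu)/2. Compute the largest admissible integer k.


1/mu = 779.
1 + 1/mu = 780.
(1 + 1/mu)/2 = 390 is an integer and the inequality is strict, so k_max = 390 - 1 = 389.

389


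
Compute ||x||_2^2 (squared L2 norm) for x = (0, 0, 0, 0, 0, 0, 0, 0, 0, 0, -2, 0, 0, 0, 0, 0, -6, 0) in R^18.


Non-zero entries: [(10, -2), (16, -6)]
Squares: [4, 36]
||x||_2^2 = sum = 40.

40


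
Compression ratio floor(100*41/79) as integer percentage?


100*m/n = 100*41/79 ≈ 51.8987.
floor = 51.

51


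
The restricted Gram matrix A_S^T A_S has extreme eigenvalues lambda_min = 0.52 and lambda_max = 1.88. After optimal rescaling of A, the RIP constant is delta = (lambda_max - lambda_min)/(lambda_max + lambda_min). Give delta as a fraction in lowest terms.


lambda_max - lambda_min = 1.88 - 0.52 = 1.36.
lambda_max + lambda_min = 1.88 + 0.52 = 2.40.
delta = 1.36/2.40 = 136/240 = 17/30.

17/30


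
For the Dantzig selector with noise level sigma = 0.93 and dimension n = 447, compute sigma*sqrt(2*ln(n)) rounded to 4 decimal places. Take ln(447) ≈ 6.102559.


ln(447) ≈ 6.102559.
2*ln(n) ≈ 12.205118.
sqrt(2*ln(n)) ≈ sqrt(12.205118) ≈ 3.493582.
threshold ≈ 0.93*3.493582 = 3.24903126 ≈ 3.2490.

3.2490


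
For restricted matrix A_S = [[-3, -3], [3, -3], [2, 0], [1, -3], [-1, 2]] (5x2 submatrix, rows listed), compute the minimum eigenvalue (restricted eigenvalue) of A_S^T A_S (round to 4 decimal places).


A_S^T A_S = [[24, -5], [-5, 31]].
trace = 55.
det = 719.
disc = trace^2 - 4*det = 3025 - 4*719 = 149.
sqrt(149) ≈ 12.206556.
lam_min = (55 - sqrt(149))/2 ≈ (55 - 12.206556)/2 = 21.396722 ≈ 21.3967.

21.3967
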